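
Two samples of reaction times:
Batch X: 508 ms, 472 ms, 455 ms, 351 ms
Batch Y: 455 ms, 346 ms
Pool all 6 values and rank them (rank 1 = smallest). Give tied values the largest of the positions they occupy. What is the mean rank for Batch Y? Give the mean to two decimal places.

2.50

Sorted (ascending): 346, 351, 455, 455, 472, 508
The 2 values of 455 occupy positions 3–4 → each gets rank 4.
Batch Y values → pooled ranks: 455→4, 346→1
Mean rank = (4 + 1) / 2 = 2.50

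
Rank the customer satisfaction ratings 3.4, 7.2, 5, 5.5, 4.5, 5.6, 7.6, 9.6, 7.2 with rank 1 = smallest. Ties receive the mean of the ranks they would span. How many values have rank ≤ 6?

Sorted (ascending): 3.4, 4.5, 5, 5.5, 5.6, 7.2, 7.2, 7.6, 9.6
The 2 values of 7.2 occupy positions 6–7 → average rank (6+7)/2 = 6.5.
Ranks ≤ 6: {1, 2, 3, 4, 5} → 5 values.

5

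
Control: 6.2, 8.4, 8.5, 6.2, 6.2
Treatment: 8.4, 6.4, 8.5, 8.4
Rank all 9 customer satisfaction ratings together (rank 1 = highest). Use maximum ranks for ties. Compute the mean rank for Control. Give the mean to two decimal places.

6.80

Sorted (descending): 8.5, 8.5, 8.4, 8.4, 8.4, 6.4, 6.2, 6.2, 6.2
The 2 values of 8.5 occupy positions 1–2 → each gets rank 2.
The 3 values of 8.4 occupy positions 3–5 → each gets rank 5.
The 3 values of 6.2 occupy positions 7–9 → each gets rank 9.
Control values → pooled ranks: 6.2→9, 8.4→5, 8.5→2, 6.2→9, 6.2→9
Mean rank = (9 + 5 + 2 + 9 + 9) / 5 = 6.80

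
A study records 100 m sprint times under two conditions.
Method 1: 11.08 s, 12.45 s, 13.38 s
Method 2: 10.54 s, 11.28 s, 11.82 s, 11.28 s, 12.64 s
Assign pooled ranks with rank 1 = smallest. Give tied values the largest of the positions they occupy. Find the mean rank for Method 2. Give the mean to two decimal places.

Sorted (ascending): 10.54, 11.08, 11.28, 11.28, 11.82, 12.45, 12.64, 13.38
The 2 values of 11.28 occupy positions 3–4 → each gets rank 4.
Method 2 values → pooled ranks: 10.54→1, 11.28→4, 11.82→5, 11.28→4, 12.64→7
Mean rank = (1 + 4 + 5 + 4 + 7) / 5 = 4.20

4.20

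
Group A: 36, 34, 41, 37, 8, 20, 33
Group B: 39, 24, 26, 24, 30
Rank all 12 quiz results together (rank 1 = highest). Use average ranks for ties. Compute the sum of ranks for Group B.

Sorted (descending): 41, 39, 37, 36, 34, 33, 30, 26, 24, 24, 20, 8
The 2 values of 24 occupy positions 9–10 → average rank (9+10)/2 = 9.5.
Group B values → pooled ranks: 39→2, 24→9.5, 26→8, 24→9.5, 30→7
Rank sum = 2 + 9.5 + 8 + 9.5 + 7 = 36

36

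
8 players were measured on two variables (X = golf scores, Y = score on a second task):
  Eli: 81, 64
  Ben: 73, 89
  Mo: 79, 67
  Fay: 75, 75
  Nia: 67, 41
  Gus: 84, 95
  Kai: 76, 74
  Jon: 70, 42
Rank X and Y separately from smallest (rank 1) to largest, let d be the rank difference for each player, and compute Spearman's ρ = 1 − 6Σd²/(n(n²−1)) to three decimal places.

0.524

Ranks of variable 1: 7, 3, 6, 4, 1, 8, 5, 2
Ranks of variable 2: 3, 7, 4, 6, 1, 8, 5, 2
d = r₁ − r₂: 4, -4, 2, -2, 0, 0, 0, 0
d²: 16, 16, 4, 4, 0, 0, 0, 0; Σd² = 40
ρ = 1 − 6·40/(8·63) = 1 − 240/504 = 0.524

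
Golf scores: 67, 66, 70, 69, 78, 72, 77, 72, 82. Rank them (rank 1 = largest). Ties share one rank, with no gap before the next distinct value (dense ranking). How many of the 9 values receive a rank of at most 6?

7

Sorted (descending): 82, 78, 77, 72, 72, 70, 69, 67, 66
The 2 values of 72 share dense rank 4.
Remaining distinct values take the next consecutive integers.
Ranks ≤ 6: {1, 2, 3, 4, 4, 5, 6} → 7 values.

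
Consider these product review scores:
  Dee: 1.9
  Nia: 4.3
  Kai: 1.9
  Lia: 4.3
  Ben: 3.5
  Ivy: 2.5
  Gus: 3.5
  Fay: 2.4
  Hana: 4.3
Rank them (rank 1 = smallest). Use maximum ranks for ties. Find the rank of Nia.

Sorted (ascending): 1.9, 1.9, 2.4, 2.5, 3.5, 3.5, 4.3, 4.3, 4.3
The 2 values of 1.9 occupy positions 1–2 → each gets rank 2.
The 2 values of 3.5 occupy positions 5–6 → each gets rank 6.
The 3 values of 4.3 occupy positions 7–9 → each gets rank 9.
Nia has value 4.3 → rank 9.

9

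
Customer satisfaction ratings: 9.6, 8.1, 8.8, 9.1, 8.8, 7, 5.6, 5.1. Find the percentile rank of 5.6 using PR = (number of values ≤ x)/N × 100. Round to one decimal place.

N = 8.
Strictly below 5.6: 1. Equal to 5.6: 1.
PR = 2/8 × 100 = 25.0

25.0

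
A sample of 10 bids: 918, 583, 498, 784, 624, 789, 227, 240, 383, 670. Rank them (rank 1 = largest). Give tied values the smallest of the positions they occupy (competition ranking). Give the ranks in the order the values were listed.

1, 6, 7, 3, 5, 2, 10, 9, 8, 4

Sorted (descending): 918, 789, 784, 670, 624, 583, 498, 383, 240, 227
No ties — each value takes its position as its rank.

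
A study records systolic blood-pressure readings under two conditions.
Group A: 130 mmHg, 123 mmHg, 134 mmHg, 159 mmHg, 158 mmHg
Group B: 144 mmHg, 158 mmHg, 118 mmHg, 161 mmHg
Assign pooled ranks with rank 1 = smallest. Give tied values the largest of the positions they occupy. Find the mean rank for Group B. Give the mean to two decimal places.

Sorted (ascending): 118, 123, 130, 134, 144, 158, 158, 159, 161
The 2 values of 158 occupy positions 6–7 → each gets rank 7.
Group B values → pooled ranks: 144→5, 158→7, 118→1, 161→9
Mean rank = (5 + 7 + 1 + 9) / 4 = 5.50

5.50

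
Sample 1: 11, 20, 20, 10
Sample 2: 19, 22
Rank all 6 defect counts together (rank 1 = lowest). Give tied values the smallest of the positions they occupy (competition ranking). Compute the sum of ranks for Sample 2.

9

Sorted (ascending): 10, 11, 19, 20, 20, 22
The 2 values of 20 occupy positions 4–5 → each gets rank 4.
Sample 2 values → pooled ranks: 19→3, 22→6
Rank sum = 3 + 6 = 9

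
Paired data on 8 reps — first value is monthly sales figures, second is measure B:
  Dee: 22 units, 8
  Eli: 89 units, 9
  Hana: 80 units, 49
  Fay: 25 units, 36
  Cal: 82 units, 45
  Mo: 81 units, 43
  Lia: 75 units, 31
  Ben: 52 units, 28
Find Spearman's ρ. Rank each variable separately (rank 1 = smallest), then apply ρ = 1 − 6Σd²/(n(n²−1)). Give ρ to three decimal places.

Ranks of variable 1: 1, 8, 5, 2, 7, 6, 4, 3
Ranks of variable 2: 1, 2, 8, 5, 7, 6, 4, 3
d = r₁ − r₂: 0, 6, -3, -3, 0, 0, 0, 0
d²: 0, 36, 9, 9, 0, 0, 0, 0; Σd² = 54
ρ = 1 − 6·54/(8·63) = 1 − 324/504 = 0.357

0.357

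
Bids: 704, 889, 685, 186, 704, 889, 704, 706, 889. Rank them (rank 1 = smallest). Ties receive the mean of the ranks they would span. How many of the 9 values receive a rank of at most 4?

5

Sorted (ascending): 186, 685, 704, 704, 704, 706, 889, 889, 889
The 3 values of 704 occupy positions 3–5 → average rank 4.
The 3 values of 889 occupy positions 7–9 → average rank 8.
Ranks ≤ 4: {1, 2, 4, 4, 4} → 5 values.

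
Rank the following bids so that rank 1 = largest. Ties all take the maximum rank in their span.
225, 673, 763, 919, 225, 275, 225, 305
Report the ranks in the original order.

Sorted (descending): 919, 763, 673, 305, 275, 225, 225, 225
The 3 values of 225 occupy positions 6–8 → each gets rank 8.

8, 3, 2, 1, 8, 5, 8, 4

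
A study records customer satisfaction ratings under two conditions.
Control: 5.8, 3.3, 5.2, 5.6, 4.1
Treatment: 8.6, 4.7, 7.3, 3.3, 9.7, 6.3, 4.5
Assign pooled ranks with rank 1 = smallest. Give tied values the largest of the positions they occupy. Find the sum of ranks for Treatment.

Sorted (ascending): 3.3, 3.3, 4.1, 4.5, 4.7, 5.2, 5.6, 5.8, 6.3, 7.3, 8.6, 9.7
The 2 values of 3.3 occupy positions 1–2 → each gets rank 2.
Treatment values → pooled ranks: 8.6→11, 4.7→5, 7.3→10, 3.3→2, 9.7→12, 6.3→9, 4.5→4
Rank sum = 11 + 5 + 10 + 2 + 12 + 9 + 4 = 53

53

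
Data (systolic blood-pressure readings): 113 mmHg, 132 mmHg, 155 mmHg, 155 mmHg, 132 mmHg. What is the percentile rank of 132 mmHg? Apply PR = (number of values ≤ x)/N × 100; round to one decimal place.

60.0

N = 5.
Strictly below 132: 1. Equal to 132: 2.
PR = 3/5 × 100 = 60.0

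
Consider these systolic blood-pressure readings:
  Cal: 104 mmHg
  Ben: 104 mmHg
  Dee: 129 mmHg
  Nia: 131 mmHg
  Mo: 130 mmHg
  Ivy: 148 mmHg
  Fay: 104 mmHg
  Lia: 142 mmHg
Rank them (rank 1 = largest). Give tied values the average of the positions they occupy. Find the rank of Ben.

7

Sorted (descending): 148, 142, 131, 130, 129, 104, 104, 104
The 3 values of 104 occupy positions 6–8 → average rank 7.
Ben has value 104 mmHg → rank 7.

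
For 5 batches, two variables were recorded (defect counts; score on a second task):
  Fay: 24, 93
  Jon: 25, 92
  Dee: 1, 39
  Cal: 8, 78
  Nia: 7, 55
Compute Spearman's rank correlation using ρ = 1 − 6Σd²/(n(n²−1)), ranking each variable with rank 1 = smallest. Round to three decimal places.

0.900

Ranks of variable 1: 4, 5, 1, 3, 2
Ranks of variable 2: 5, 4, 1, 3, 2
d = r₁ − r₂: -1, 1, 0, 0, 0
d²: 1, 1, 0, 0, 0; Σd² = 2
ρ = 1 − 6·2/(5·24) = 1 − 12/120 = 0.900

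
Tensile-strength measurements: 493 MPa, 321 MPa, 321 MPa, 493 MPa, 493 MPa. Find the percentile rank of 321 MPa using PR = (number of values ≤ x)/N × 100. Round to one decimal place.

N = 5.
Strictly below 321: 0. Equal to 321: 2.
PR = 2/5 × 100 = 40.0

40.0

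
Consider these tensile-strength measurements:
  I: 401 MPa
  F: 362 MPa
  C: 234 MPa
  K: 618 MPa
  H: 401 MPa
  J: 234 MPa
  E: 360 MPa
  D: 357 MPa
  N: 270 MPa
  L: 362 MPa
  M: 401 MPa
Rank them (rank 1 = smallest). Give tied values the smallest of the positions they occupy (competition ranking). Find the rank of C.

Sorted (ascending): 234, 234, 270, 357, 360, 362, 362, 401, 401, 401, 618
The 2 values of 234 occupy positions 1–2 → each gets rank 1.
The 2 values of 362 occupy positions 6–7 → each gets rank 6.
The 3 values of 401 occupy positions 8–10 → each gets rank 8.
C has value 234 MPa → rank 1.

1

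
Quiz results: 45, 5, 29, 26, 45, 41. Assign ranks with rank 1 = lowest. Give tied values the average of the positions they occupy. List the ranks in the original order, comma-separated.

5.5, 1, 3, 2, 5.5, 4

Sorted (ascending): 5, 26, 29, 41, 45, 45
The 2 values of 45 occupy positions 5–6 → average rank (5+6)/2 = 5.5.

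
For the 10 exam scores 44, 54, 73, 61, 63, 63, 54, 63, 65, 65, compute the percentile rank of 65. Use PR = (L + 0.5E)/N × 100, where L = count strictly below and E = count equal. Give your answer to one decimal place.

N = 10.
Strictly below 65: 7. Equal to 65: 2.
PR = (7 + 0.5·2)/10 × 100 = 80.0

80.0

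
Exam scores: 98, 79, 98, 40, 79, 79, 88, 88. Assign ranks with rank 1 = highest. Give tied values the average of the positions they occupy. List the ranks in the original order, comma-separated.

Sorted (descending): 98, 98, 88, 88, 79, 79, 79, 40
The 2 values of 98 occupy positions 1–2 → average rank (1+2)/2 = 1.5.
The 2 values of 88 occupy positions 3–4 → average rank (3+4)/2 = 3.5.
The 3 values of 79 occupy positions 5–7 → average rank 6.

1.5, 6, 1.5, 8, 6, 6, 3.5, 3.5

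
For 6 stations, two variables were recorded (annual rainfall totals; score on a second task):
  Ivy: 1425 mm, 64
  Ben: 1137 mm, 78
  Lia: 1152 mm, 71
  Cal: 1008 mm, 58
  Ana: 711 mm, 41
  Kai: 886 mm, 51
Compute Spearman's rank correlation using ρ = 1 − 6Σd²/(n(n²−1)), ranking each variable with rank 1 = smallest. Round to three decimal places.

0.771

Ranks of variable 1: 6, 4, 5, 3, 1, 2
Ranks of variable 2: 4, 6, 5, 3, 1, 2
d = r₁ − r₂: 2, -2, 0, 0, 0, 0
d²: 4, 4, 0, 0, 0, 0; Σd² = 8
ρ = 1 − 6·8/(6·35) = 1 − 48/210 = 0.771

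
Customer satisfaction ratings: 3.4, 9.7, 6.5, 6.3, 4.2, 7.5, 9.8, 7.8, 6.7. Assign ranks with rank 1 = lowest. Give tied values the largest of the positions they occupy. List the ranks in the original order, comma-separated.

1, 8, 4, 3, 2, 6, 9, 7, 5

Sorted (ascending): 3.4, 4.2, 6.3, 6.5, 6.7, 7.5, 7.8, 9.7, 9.8
No ties — each value takes its position as its rank.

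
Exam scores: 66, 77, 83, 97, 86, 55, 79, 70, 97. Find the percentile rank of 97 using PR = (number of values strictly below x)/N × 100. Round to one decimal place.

77.8

N = 9.
Strictly below 97: 7. Equal to 97: 2.
PR = 7/9 × 100 = 77.8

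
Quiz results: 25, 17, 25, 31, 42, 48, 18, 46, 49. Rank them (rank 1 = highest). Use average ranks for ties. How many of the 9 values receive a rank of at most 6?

Sorted (descending): 49, 48, 46, 42, 31, 25, 25, 18, 17
The 2 values of 25 occupy positions 6–7 → average rank (6+7)/2 = 6.5.
Ranks ≤ 6: {1, 2, 3, 4, 5} → 5 values.

5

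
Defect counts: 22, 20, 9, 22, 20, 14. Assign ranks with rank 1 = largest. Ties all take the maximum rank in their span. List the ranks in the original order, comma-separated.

Sorted (descending): 22, 22, 20, 20, 14, 9
The 2 values of 22 occupy positions 1–2 → each gets rank 2.
The 2 values of 20 occupy positions 3–4 → each gets rank 4.

2, 4, 6, 2, 4, 5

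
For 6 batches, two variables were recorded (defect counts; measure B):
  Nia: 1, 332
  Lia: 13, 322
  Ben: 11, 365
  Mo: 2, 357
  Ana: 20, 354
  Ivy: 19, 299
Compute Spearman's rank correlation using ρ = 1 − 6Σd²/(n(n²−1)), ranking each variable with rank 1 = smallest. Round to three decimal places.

-0.314

Ranks of variable 1: 1, 4, 3, 2, 6, 5
Ranks of variable 2: 3, 2, 6, 5, 4, 1
d = r₁ − r₂: -2, 2, -3, -3, 2, 4
d²: 4, 4, 9, 9, 4, 16; Σd² = 46
ρ = 1 − 6·46/(6·35) = 1 − 276/210 = -0.314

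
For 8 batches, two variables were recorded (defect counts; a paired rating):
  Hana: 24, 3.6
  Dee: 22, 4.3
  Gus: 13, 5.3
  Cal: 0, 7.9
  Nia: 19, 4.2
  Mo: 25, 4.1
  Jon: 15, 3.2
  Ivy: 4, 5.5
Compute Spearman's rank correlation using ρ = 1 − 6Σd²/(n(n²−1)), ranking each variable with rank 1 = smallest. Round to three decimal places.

-0.714

Ranks of variable 1: 7, 6, 3, 1, 5, 8, 4, 2
Ranks of variable 2: 2, 5, 6, 8, 4, 3, 1, 7
d = r₁ − r₂: 5, 1, -3, -7, 1, 5, 3, -5
d²: 25, 1, 9, 49, 1, 25, 9, 25; Σd² = 144
ρ = 1 − 6·144/(8·63) = 1 − 864/504 = -0.714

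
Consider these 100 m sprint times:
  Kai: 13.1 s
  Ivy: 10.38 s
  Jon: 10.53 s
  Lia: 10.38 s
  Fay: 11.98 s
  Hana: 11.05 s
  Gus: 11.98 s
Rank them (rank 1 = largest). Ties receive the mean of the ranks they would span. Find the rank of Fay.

Sorted (descending): 13.1, 11.98, 11.98, 11.05, 10.53, 10.38, 10.38
The 2 values of 11.98 occupy positions 2–3 → average rank (2+3)/2 = 2.5.
The 2 values of 10.38 occupy positions 6–7 → average rank (6+7)/2 = 6.5.
Fay has value 11.98 s → rank 2.5.

2.5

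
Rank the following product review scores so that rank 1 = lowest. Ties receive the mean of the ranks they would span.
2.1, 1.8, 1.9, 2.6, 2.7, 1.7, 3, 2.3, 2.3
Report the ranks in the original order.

Sorted (ascending): 1.7, 1.8, 1.9, 2.1, 2.3, 2.3, 2.6, 2.7, 3
The 2 values of 2.3 occupy positions 5–6 → average rank (5+6)/2 = 5.5.

4, 2, 3, 7, 8, 1, 9, 5.5, 5.5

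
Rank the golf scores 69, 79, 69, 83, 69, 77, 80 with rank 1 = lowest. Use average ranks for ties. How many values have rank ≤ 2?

Sorted (ascending): 69, 69, 69, 77, 79, 80, 83
The 3 values of 69 occupy positions 1–3 → average rank 2.
Ranks ≤ 2: {2, 2, 2} → 3 values.

3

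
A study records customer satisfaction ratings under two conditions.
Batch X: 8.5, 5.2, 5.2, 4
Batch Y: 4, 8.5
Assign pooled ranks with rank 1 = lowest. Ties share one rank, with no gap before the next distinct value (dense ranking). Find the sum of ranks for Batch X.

8

Sorted (ascending): 4, 4, 5.2, 5.2, 8.5, 8.5
The 2 values of 4 share dense rank 1.
The 2 values of 5.2 share dense rank 2.
The 2 values of 8.5 share dense rank 3.
Batch X values → pooled ranks: 8.5→3, 5.2→2, 5.2→2, 4→1
Rank sum = 3 + 2 + 2 + 1 = 8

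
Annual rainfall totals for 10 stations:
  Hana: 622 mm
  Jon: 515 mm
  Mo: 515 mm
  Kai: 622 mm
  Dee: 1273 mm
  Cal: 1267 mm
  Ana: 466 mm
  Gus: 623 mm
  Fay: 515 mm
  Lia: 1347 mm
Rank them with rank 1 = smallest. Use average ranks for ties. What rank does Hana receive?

5.5

Sorted (ascending): 466, 515, 515, 515, 622, 622, 623, 1267, 1273, 1347
The 3 values of 515 occupy positions 2–4 → average rank 3.
The 2 values of 622 occupy positions 5–6 → average rank (5+6)/2 = 5.5.
Hana has value 622 mm → rank 5.5.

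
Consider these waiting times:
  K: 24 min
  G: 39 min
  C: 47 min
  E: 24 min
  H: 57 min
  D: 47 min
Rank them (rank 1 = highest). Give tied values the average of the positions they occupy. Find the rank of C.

2.5

Sorted (descending): 57, 47, 47, 39, 24, 24
The 2 values of 47 occupy positions 2–3 → average rank (2+3)/2 = 2.5.
The 2 values of 24 occupy positions 5–6 → average rank (5+6)/2 = 5.5.
C has value 47 min → rank 2.5.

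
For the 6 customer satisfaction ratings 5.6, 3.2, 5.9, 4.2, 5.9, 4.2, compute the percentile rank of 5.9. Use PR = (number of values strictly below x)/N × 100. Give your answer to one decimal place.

66.7

N = 6.
Strictly below 5.9: 4. Equal to 5.9: 2.
PR = 4/6 × 100 = 66.7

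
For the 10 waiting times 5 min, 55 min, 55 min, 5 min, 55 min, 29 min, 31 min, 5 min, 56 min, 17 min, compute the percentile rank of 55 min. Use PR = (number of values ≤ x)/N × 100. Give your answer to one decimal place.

90.0

N = 10.
Strictly below 55: 6. Equal to 55: 3.
PR = 9/10 × 100 = 90.0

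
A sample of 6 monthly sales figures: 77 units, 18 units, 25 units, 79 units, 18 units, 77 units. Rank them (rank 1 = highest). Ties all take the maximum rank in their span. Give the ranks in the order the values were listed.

Sorted (descending): 79, 77, 77, 25, 18, 18
The 2 values of 77 occupy positions 2–3 → each gets rank 3.
The 2 values of 18 occupy positions 5–6 → each gets rank 6.

3, 6, 4, 1, 6, 3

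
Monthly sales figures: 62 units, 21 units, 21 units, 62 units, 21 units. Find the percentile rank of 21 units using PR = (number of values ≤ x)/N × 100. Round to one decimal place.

60.0

N = 5.
Strictly below 21: 0. Equal to 21: 3.
PR = 3/5 × 100 = 60.0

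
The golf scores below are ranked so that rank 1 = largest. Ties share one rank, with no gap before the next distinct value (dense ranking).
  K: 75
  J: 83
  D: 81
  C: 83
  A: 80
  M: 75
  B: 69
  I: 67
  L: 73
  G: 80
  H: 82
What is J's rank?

Sorted (descending): 83, 83, 82, 81, 80, 80, 75, 75, 73, 69, 67
The 2 values of 83 share dense rank 1.
The 2 values of 80 share dense rank 4.
The 2 values of 75 share dense rank 5.
Remaining distinct values take the next consecutive integers.
J has value 83 → rank 1.

1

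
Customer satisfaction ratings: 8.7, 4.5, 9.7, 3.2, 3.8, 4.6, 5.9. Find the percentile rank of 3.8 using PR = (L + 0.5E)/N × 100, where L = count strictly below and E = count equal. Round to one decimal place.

21.4

N = 7.
Strictly below 3.8: 1. Equal to 3.8: 1.
PR = (1 + 0.5·1)/7 × 100 = 21.4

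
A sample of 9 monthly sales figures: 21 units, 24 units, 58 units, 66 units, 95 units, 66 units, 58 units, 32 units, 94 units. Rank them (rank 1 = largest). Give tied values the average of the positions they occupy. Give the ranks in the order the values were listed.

9, 8, 5.5, 3.5, 1, 3.5, 5.5, 7, 2

Sorted (descending): 95, 94, 66, 66, 58, 58, 32, 24, 21
The 2 values of 66 occupy positions 3–4 → average rank (3+4)/2 = 3.5.
The 2 values of 58 occupy positions 5–6 → average rank (5+6)/2 = 5.5.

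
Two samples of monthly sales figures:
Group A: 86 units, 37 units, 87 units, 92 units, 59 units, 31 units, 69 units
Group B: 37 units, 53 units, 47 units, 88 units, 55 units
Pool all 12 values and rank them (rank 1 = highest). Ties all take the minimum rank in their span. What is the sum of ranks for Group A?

Sorted (descending): 92, 88, 87, 86, 69, 59, 55, 53, 47, 37, 37, 31
The 2 values of 37 occupy positions 10–11 → each gets rank 10.
Group A values → pooled ranks: 86→4, 37→10, 87→3, 92→1, 59→6, 31→12, 69→5
Rank sum = 4 + 10 + 3 + 1 + 6 + 12 + 5 = 41

41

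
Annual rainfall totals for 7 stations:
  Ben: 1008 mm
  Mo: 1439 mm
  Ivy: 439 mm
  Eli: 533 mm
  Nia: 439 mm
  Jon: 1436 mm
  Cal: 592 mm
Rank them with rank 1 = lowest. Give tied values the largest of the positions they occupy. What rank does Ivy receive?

Sorted (ascending): 439, 439, 533, 592, 1008, 1436, 1439
The 2 values of 439 occupy positions 1–2 → each gets rank 2.
Ivy has value 439 mm → rank 2.

2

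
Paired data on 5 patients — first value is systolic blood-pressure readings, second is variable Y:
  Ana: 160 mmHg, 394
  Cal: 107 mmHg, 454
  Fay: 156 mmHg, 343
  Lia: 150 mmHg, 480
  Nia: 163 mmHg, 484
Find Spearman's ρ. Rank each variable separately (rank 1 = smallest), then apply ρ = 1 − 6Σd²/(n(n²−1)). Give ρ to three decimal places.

Ranks of variable 1: 4, 1, 3, 2, 5
Ranks of variable 2: 2, 3, 1, 4, 5
d = r₁ − r₂: 2, -2, 2, -2, 0
d²: 4, 4, 4, 4, 0; Σd² = 16
ρ = 1 − 6·16/(5·24) = 1 − 96/120 = 0.200

0.200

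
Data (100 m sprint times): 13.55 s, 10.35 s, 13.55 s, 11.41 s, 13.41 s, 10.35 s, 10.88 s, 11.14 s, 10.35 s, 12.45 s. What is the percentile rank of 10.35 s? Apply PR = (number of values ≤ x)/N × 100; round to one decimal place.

30.0

N = 10.
Strictly below 10.35: 0. Equal to 10.35: 3.
PR = 3/10 × 100 = 30.0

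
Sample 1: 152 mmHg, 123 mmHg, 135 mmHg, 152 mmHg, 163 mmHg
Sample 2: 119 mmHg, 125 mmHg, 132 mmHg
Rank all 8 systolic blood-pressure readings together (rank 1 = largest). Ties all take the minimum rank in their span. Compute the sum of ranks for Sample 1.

16

Sorted (descending): 163, 152, 152, 135, 132, 125, 123, 119
The 2 values of 152 occupy positions 2–3 → each gets rank 2.
Sample 1 values → pooled ranks: 152→2, 123→7, 135→4, 152→2, 163→1
Rank sum = 2 + 7 + 4 + 2 + 1 = 16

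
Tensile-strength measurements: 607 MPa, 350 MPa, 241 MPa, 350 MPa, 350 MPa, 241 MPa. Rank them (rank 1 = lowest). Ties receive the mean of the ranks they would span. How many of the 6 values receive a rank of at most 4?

Sorted (ascending): 241, 241, 350, 350, 350, 607
The 2 values of 241 occupy positions 1–2 → average rank (1+2)/2 = 1.5.
The 3 values of 350 occupy positions 3–5 → average rank 4.
Ranks ≤ 4: {1.5, 1.5, 4, 4, 4} → 5 values.

5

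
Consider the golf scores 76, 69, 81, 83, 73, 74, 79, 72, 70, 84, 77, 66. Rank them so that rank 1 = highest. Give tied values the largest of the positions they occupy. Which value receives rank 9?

Sorted (descending): 84, 83, 81, 79, 77, 76, 74, 73, 72, 70, 69, 66
No ties — each value takes its position as its rank.
Rank 9 → value 72.

72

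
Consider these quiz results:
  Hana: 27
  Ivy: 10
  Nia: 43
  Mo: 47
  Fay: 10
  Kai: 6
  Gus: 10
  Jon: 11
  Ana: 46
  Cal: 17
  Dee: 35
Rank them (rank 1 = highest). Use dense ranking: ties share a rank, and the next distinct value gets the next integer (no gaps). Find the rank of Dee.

Sorted (descending): 47, 46, 43, 35, 27, 17, 11, 10, 10, 10, 6
The 3 values of 10 share dense rank 8.
Remaining distinct values take the next consecutive integers.
Dee has value 35 → rank 4.

4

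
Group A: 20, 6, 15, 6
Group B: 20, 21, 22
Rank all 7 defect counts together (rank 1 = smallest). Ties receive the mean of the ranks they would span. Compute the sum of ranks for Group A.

Sorted (ascending): 6, 6, 15, 20, 20, 21, 22
The 2 values of 6 occupy positions 1–2 → average rank (1+2)/2 = 1.5.
The 2 values of 20 occupy positions 4–5 → average rank (4+5)/2 = 4.5.
Group A values → pooled ranks: 20→4.5, 6→1.5, 15→3, 6→1.5
Rank sum = 4.5 + 1.5 + 3 + 1.5 = 10.5

10.5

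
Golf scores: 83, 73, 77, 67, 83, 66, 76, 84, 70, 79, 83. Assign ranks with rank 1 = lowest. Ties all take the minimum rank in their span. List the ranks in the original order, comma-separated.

Sorted (ascending): 66, 67, 70, 73, 76, 77, 79, 83, 83, 83, 84
The 3 values of 83 occupy positions 8–10 → each gets rank 8.

8, 4, 6, 2, 8, 1, 5, 11, 3, 7, 8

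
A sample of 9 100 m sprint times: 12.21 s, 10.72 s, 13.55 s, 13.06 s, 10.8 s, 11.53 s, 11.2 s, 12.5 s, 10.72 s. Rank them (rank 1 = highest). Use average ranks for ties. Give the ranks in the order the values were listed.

4, 8.5, 1, 2, 7, 5, 6, 3, 8.5

Sorted (descending): 13.55, 13.06, 12.5, 12.21, 11.53, 11.2, 10.8, 10.72, 10.72
The 2 values of 10.72 occupy positions 8–9 → average rank (8+9)/2 = 8.5.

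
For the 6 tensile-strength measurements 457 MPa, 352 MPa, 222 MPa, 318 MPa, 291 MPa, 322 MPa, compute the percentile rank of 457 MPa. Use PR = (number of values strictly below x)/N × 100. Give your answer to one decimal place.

83.3

N = 6.
Strictly below 457: 5. Equal to 457: 1.
PR = 5/6 × 100 = 83.3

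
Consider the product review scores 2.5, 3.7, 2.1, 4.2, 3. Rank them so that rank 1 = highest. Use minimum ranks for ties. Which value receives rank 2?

3.7

Sorted (descending): 4.2, 3.7, 3, 2.5, 2.1
No ties — each value takes its position as its rank.
Rank 2 → value 3.7.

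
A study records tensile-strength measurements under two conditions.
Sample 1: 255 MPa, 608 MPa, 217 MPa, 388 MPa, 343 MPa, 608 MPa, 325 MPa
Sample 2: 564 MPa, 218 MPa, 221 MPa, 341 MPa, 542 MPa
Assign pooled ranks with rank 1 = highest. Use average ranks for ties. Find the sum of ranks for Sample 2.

35

Sorted (descending): 608, 608, 564, 542, 388, 343, 341, 325, 255, 221, 218, 217
The 2 values of 608 occupy positions 1–2 → average rank (1+2)/2 = 1.5.
Sample 2 values → pooled ranks: 564→3, 218→11, 221→10, 341→7, 542→4
Rank sum = 3 + 11 + 10 + 7 + 4 = 35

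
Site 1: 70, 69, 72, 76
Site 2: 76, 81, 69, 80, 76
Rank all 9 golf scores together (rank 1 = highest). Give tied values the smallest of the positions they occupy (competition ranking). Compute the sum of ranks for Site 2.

Sorted (descending): 81, 80, 76, 76, 76, 72, 70, 69, 69
The 3 values of 76 occupy positions 3–5 → each gets rank 3.
The 2 values of 69 occupy positions 8–9 → each gets rank 8.
Site 2 values → pooled ranks: 76→3, 81→1, 69→8, 80→2, 76→3
Rank sum = 3 + 1 + 8 + 2 + 3 = 17

17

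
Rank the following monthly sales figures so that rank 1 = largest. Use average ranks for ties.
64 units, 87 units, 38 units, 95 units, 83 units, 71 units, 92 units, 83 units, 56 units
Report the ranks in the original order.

Sorted (descending): 95, 92, 87, 83, 83, 71, 64, 56, 38
The 2 values of 83 occupy positions 4–5 → average rank (4+5)/2 = 4.5.

7, 3, 9, 1, 4.5, 6, 2, 4.5, 8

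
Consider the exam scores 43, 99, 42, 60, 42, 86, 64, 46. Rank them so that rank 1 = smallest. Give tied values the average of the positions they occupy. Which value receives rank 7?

Sorted (ascending): 42, 42, 43, 46, 60, 64, 86, 99
The 2 values of 42 occupy positions 1–2 → average rank (1+2)/2 = 1.5.
Rank 7 → value 86.

86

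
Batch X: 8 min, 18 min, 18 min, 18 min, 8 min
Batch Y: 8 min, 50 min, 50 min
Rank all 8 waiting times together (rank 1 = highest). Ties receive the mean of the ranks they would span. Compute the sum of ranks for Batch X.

26

Sorted (descending): 50, 50, 18, 18, 18, 8, 8, 8
The 2 values of 50 occupy positions 1–2 → average rank (1+2)/2 = 1.5.
The 3 values of 18 occupy positions 3–5 → average rank 4.
The 3 values of 8 occupy positions 6–8 → average rank 7.
Batch X values → pooled ranks: 8→7, 18→4, 18→4, 18→4, 8→7
Rank sum = 7 + 4 + 4 + 4 + 7 = 26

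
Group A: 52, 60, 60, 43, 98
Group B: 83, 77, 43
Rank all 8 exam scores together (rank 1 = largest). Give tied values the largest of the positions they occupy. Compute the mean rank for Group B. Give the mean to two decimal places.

4.33

Sorted (descending): 98, 83, 77, 60, 60, 52, 43, 43
The 2 values of 60 occupy positions 4–5 → each gets rank 5.
The 2 values of 43 occupy positions 7–8 → each gets rank 8.
Group B values → pooled ranks: 83→2, 77→3, 43→8
Mean rank = (2 + 3 + 8) / 3 = 4.33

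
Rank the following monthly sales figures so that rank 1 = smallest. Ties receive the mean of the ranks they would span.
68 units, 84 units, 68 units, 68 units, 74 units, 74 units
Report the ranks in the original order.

2, 6, 2, 2, 4.5, 4.5

Sorted (ascending): 68, 68, 68, 74, 74, 84
The 3 values of 68 occupy positions 1–3 → average rank 2.
The 2 values of 74 occupy positions 4–5 → average rank (4+5)/2 = 4.5.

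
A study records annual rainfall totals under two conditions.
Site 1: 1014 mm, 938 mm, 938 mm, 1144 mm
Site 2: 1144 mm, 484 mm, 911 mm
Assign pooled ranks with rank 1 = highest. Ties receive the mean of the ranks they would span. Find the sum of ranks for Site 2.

Sorted (descending): 1144, 1144, 1014, 938, 938, 911, 484
The 2 values of 1144 occupy positions 1–2 → average rank (1+2)/2 = 1.5.
The 2 values of 938 occupy positions 4–5 → average rank (4+5)/2 = 4.5.
Site 2 values → pooled ranks: 1144→1.5, 484→7, 911→6
Rank sum = 1.5 + 7 + 6 = 14.5

14.5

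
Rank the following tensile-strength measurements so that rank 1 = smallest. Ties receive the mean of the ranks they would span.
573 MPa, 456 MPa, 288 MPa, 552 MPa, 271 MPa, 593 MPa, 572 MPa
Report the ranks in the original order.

6, 3, 2, 4, 1, 7, 5

Sorted (ascending): 271, 288, 456, 552, 572, 573, 593
No ties — each value takes its position as its rank.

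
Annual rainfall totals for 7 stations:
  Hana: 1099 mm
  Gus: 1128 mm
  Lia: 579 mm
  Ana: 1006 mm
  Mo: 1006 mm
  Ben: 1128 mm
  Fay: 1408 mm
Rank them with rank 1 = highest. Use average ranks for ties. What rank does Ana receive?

Sorted (descending): 1408, 1128, 1128, 1099, 1006, 1006, 579
The 2 values of 1128 occupy positions 2–3 → average rank (2+3)/2 = 2.5.
The 2 values of 1006 occupy positions 5–6 → average rank (5+6)/2 = 5.5.
Ana has value 1006 mm → rank 5.5.

5.5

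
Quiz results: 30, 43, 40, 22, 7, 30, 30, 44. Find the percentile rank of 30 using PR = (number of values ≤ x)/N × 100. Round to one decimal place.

N = 8.
Strictly below 30: 2. Equal to 30: 3.
PR = 5/8 × 100 = 62.5

62.5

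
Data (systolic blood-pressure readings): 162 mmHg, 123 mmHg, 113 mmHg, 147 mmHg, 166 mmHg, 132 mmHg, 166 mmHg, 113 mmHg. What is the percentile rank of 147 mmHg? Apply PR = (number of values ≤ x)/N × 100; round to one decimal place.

62.5

N = 8.
Strictly below 147: 4. Equal to 147: 1.
PR = 5/8 × 100 = 62.5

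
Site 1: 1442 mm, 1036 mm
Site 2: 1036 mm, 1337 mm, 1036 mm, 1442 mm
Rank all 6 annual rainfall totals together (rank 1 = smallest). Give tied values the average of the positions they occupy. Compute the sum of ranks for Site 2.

13.5

Sorted (ascending): 1036, 1036, 1036, 1337, 1442, 1442
The 3 values of 1036 occupy positions 1–3 → average rank 2.
The 2 values of 1442 occupy positions 5–6 → average rank (5+6)/2 = 5.5.
Site 2 values → pooled ranks: 1036→2, 1337→4, 1036→2, 1442→5.5
Rank sum = 2 + 4 + 2 + 5.5 = 13.5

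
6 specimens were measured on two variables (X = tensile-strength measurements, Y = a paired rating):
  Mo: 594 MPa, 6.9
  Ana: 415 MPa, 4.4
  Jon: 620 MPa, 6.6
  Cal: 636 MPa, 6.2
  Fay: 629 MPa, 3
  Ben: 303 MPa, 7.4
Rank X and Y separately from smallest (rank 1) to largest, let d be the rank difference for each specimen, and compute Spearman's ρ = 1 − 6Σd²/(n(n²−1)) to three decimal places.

Ranks of variable 1: 3, 2, 4, 6, 5, 1
Ranks of variable 2: 5, 2, 4, 3, 1, 6
d = r₁ − r₂: -2, 0, 0, 3, 4, -5
d²: 4, 0, 0, 9, 16, 25; Σd² = 54
ρ = 1 − 6·54/(6·35) = 1 − 324/210 = -0.543

-0.543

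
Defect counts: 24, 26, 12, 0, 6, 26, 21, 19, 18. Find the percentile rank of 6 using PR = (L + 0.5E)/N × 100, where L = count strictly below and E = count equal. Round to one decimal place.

16.7

N = 9.
Strictly below 6: 1. Equal to 6: 1.
PR = (1 + 0.5·1)/9 × 100 = 16.7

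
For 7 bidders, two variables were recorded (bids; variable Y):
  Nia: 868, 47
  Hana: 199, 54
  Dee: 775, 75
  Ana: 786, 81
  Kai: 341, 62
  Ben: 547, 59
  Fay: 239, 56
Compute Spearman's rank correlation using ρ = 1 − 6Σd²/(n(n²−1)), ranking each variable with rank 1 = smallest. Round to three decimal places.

0.214

Ranks of variable 1: 7, 1, 5, 6, 3, 4, 2
Ranks of variable 2: 1, 2, 6, 7, 5, 4, 3
d = r₁ − r₂: 6, -1, -1, -1, -2, 0, -1
d²: 36, 1, 1, 1, 4, 0, 1; Σd² = 44
ρ = 1 − 6·44/(7·48) = 1 − 264/336 = 0.214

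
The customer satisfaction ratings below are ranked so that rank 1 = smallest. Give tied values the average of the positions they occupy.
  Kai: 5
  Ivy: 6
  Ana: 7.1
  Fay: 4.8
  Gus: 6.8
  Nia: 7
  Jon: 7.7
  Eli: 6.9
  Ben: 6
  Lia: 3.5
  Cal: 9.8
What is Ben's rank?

Sorted (ascending): 3.5, 4.8, 5, 6, 6, 6.8, 6.9, 7, 7.1, 7.7, 9.8
The 2 values of 6 occupy positions 4–5 → average rank (4+5)/2 = 4.5.
Ben has value 6 → rank 4.5.

4.5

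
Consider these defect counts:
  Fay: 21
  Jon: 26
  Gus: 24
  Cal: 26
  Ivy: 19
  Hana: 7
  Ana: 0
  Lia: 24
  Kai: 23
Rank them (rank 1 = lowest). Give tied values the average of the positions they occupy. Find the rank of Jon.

Sorted (ascending): 0, 7, 19, 21, 23, 24, 24, 26, 26
The 2 values of 24 occupy positions 6–7 → average rank (6+7)/2 = 6.5.
The 2 values of 26 occupy positions 8–9 → average rank (8+9)/2 = 8.5.
Jon has value 26 → rank 8.5.

8.5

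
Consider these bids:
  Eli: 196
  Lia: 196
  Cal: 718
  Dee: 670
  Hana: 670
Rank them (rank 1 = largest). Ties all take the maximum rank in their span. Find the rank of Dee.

Sorted (descending): 718, 670, 670, 196, 196
The 2 values of 670 occupy positions 2–3 → each gets rank 3.
The 2 values of 196 occupy positions 4–5 → each gets rank 5.
Dee has value 670 → rank 3.

3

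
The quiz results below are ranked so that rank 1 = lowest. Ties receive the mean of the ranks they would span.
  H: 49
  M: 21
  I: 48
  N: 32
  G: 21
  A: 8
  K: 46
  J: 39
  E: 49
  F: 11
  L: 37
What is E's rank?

10.5

Sorted (ascending): 8, 11, 21, 21, 32, 37, 39, 46, 48, 49, 49
The 2 values of 21 occupy positions 3–4 → average rank (3+4)/2 = 3.5.
The 2 values of 49 occupy positions 10–11 → average rank (10+11)/2 = 10.5.
E has value 49 → rank 10.5.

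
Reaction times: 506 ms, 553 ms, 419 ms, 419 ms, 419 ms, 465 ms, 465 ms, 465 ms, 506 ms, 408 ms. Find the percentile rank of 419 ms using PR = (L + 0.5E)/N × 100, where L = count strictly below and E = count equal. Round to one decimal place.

25.0

N = 10.
Strictly below 419: 1. Equal to 419: 3.
PR = (1 + 0.5·3)/10 × 100 = 25.0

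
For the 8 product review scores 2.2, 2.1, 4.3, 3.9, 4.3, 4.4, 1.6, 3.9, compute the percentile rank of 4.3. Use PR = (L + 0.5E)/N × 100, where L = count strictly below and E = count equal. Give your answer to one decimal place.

75.0

N = 8.
Strictly below 4.3: 5. Equal to 4.3: 2.
PR = (5 + 0.5·2)/8 × 100 = 75.0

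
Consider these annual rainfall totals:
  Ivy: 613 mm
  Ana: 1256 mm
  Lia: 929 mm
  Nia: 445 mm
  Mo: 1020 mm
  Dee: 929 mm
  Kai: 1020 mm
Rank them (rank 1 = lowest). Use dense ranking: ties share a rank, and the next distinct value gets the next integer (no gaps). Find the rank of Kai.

Sorted (ascending): 445, 613, 929, 929, 1020, 1020, 1256
The 2 values of 929 share dense rank 3.
The 2 values of 1020 share dense rank 4.
Remaining distinct values take the next consecutive integers.
Kai has value 1020 mm → rank 4.

4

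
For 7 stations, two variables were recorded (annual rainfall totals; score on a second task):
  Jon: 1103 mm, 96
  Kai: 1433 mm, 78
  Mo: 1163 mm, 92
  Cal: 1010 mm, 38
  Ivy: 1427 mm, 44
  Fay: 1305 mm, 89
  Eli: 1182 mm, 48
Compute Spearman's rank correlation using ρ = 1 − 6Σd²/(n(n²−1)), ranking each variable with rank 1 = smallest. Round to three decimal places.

Ranks of variable 1: 2, 7, 3, 1, 6, 5, 4
Ranks of variable 2: 7, 4, 6, 1, 2, 5, 3
d = r₁ − r₂: -5, 3, -3, 0, 4, 0, 1
d²: 25, 9, 9, 0, 16, 0, 1; Σd² = 60
ρ = 1 − 6·60/(7·48) = 1 − 360/336 = -0.071

-0.071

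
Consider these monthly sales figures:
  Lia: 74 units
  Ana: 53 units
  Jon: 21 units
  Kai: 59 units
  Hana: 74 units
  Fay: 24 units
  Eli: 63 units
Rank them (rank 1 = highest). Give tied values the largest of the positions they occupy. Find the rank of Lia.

Sorted (descending): 74, 74, 63, 59, 53, 24, 21
The 2 values of 74 occupy positions 1–2 → each gets rank 2.
Lia has value 74 units → rank 2.

2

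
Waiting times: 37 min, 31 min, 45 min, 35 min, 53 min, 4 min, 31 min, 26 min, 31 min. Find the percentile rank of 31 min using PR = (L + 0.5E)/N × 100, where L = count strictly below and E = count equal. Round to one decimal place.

38.9

N = 9.
Strictly below 31: 2. Equal to 31: 3.
PR = (2 + 0.5·3)/9 × 100 = 38.9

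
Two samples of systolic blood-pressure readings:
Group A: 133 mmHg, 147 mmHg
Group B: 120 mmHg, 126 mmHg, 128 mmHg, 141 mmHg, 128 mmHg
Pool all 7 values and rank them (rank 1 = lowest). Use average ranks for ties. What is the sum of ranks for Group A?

12

Sorted (ascending): 120, 126, 128, 128, 133, 141, 147
The 2 values of 128 occupy positions 3–4 → average rank (3+4)/2 = 3.5.
Group A values → pooled ranks: 133→5, 147→7
Rank sum = 5 + 7 = 12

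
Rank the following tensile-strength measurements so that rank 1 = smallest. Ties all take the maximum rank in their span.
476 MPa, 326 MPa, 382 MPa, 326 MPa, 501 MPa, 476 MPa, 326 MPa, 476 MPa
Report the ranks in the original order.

Sorted (ascending): 326, 326, 326, 382, 476, 476, 476, 501
The 3 values of 326 occupy positions 1–3 → each gets rank 3.
The 3 values of 476 occupy positions 5–7 → each gets rank 7.

7, 3, 4, 3, 8, 7, 3, 7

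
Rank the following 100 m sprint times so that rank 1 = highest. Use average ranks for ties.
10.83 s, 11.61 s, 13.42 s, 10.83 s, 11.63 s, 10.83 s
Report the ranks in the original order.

Sorted (descending): 13.42, 11.63, 11.61, 10.83, 10.83, 10.83
The 3 values of 10.83 occupy positions 4–6 → average rank 5.

5, 3, 1, 5, 2, 5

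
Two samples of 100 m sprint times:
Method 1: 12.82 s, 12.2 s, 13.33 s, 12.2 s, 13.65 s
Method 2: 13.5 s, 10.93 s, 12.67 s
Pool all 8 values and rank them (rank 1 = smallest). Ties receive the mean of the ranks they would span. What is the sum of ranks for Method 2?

Sorted (ascending): 10.93, 12.2, 12.2, 12.67, 12.82, 13.33, 13.5, 13.65
The 2 values of 12.2 occupy positions 2–3 → average rank (2+3)/2 = 2.5.
Method 2 values → pooled ranks: 13.5→7, 10.93→1, 12.67→4
Rank sum = 7 + 1 + 4 = 12

12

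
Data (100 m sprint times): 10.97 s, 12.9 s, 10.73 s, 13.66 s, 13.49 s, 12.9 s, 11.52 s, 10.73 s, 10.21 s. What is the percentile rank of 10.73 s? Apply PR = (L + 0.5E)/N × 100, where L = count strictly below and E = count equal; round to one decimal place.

N = 9.
Strictly below 10.73: 1. Equal to 10.73: 2.
PR = (1 + 0.5·2)/9 × 100 = 22.2

22.2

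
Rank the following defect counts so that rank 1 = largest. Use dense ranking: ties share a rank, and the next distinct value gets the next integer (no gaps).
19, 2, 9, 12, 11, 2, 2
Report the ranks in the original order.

Sorted (descending): 19, 12, 11, 9, 2, 2, 2
The 3 values of 2 share dense rank 5.
Remaining distinct values take the next consecutive integers.

1, 5, 4, 2, 3, 5, 5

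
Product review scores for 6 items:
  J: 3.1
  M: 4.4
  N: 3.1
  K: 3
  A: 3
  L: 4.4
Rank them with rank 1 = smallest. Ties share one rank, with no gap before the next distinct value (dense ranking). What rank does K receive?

1

Sorted (ascending): 3, 3, 3.1, 3.1, 4.4, 4.4
The 2 values of 3 share dense rank 1.
The 2 values of 3.1 share dense rank 2.
The 2 values of 4.4 share dense rank 3.
K has value 3 → rank 1.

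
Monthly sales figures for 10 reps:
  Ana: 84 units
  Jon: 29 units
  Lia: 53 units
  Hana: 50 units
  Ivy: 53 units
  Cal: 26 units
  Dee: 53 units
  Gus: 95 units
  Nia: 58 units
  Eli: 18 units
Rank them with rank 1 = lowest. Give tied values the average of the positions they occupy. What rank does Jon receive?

3

Sorted (ascending): 18, 26, 29, 50, 53, 53, 53, 58, 84, 95
The 3 values of 53 occupy positions 5–7 → average rank 6.
Jon has value 29 units → rank 3.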